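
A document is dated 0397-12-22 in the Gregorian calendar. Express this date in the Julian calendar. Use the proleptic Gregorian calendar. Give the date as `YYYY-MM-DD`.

The Julian–Gregorian offset here is 1 day (Julian trailing).
22 December 397 Gregorian − 1 day → 21 December 397 Julian.

0397-12-21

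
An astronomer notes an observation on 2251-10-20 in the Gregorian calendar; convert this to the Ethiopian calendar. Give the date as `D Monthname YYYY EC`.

7 Tikimt 2244 EC

Both dates share Julian Day Number 2543513; in the Ethiopian calendar that is 7 Tikimt 2244 EC.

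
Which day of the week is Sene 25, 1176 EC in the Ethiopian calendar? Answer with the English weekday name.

Tuesday

This is JDN 2153684 (26 June 1184 Gregorian).
Since JDN mod 7 = 1 (0 = Monday), the day is Tuesday.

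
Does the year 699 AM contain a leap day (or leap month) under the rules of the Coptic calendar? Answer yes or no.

699 mod 4 = 3; in the Coptic calendar a year is leap when year mod 4 = 3, so it is a leap year.

yes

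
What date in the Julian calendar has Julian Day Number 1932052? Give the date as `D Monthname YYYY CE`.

2 September 577 CE

The proleptic Gregorian equivalent of JDN 1932052 is 4 September 577.
In the Julian calendar that day is 2 September 577 CE.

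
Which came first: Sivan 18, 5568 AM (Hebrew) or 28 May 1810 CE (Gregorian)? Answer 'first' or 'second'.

first

First date → JDN 2381582; second date → JDN 2382296.
JDN 2381582 < JDN 2382296, so the first date is earlier.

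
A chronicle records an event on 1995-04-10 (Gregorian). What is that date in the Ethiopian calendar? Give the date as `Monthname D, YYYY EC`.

Miyazya 2, 1987 EC

Both dates share Julian Day Number 2449818; in the Ethiopian calendar that is 2 Miyazya 1987 EC.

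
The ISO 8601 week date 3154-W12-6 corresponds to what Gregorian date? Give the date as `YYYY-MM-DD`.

3154-03-27

ISO week 1 of 3154 is the week containing the first Thursday of 3154.
Week 12, day 6 (Saturday) lands on 3154-03-27.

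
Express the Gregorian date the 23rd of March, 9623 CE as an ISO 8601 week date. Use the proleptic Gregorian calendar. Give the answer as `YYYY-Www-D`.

9623-W12-4

The weekday is Thursday (ISO weekday 4).
That Thursday belongs to ISO week 12 of ISO year 9623.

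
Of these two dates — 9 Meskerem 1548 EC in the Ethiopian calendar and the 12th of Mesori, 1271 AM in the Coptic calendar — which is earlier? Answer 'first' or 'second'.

second

The two dates have Julian Day Numbers 2289271 and 2289238 respectively.
Since 2289238 < 2289271, the second date comes first.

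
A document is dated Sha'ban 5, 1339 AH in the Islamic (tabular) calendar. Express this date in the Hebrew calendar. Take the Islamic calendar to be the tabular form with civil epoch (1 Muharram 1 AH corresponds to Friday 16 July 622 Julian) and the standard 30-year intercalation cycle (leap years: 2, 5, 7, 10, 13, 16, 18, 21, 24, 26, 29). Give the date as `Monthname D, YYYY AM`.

Both dates share Julian Day Number 2422794; in the Hebrew calendar that is 6 Nisan 5681 AM.

Nisan 6, 5681 AM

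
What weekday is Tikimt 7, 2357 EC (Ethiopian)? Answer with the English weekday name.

This is JDN 2584786 (20 October 2364 Gregorian).
2584786 ≡ 1 (mod 7); counting from Monday = 0 gives Tuesday.

Tuesday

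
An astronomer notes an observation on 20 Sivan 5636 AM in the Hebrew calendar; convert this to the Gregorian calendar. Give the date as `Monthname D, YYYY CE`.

Julian Day Number of the source date = 2406418.
Converting JDN 2406418 to the Gregorian calendar gives 12 June 1876 CE.

June 12, 1876 CE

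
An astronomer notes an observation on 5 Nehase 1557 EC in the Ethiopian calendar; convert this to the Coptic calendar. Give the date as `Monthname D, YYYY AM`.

Mesori 5, 1281 AM

Julian Day Number of the source date = 2292884.
Converting JDN 2292884 to the Coptic calendar gives 5 Mesori 1281 AM.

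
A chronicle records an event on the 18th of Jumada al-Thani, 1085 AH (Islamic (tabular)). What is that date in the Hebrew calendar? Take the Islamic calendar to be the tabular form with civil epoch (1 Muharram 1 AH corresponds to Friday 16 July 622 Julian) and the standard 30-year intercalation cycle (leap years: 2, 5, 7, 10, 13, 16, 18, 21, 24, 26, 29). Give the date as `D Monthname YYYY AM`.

18 Elul 5434 AM

Both dates share Julian Day Number 2332738; in the Hebrew calendar that is 18 Elul 5434 AM.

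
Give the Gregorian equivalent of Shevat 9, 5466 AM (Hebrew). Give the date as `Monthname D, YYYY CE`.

Julian Day Number of the source date = 2344187.
Converting JDN 2344187 to the Gregorian calendar gives 24 January 1706 CE.

January 24, 1706 CE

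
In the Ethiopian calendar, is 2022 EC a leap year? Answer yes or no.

no

2022 mod 4 = 2; in the Ethiopian calendar a year is leap when year mod 4 = 3, so it is a common year.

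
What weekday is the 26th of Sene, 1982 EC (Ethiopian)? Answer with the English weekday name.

This is JDN 2448076 (3 July 1990 Gregorian).
JDN 2448076 mod 7 = 1, and JDN 0 was a Monday, so this is a Tuesday.

Tuesday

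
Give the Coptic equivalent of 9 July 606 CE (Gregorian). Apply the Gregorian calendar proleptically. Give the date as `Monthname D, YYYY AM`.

Epip 12, 322 AM

Julian Day Number of the source date = 1942586.
Converting JDN 1942586 to the Coptic calendar gives 12 Epip 322 AM.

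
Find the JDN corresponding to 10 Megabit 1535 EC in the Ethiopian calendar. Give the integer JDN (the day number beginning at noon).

2284703

Equivalently 16 March 1543 (proleptic Gregorian).
JDN 2299161 is 15 October 1582 CE (Gregorian); the target day is −14458 days from there, so JDN = 2284703.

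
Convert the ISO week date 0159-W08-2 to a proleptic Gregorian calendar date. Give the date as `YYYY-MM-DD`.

0159-02-20

ISO week 1 of 159 is the week containing the first Thursday of 159.
Week 8, day 2 (Tuesday) lands on 0159-02-20.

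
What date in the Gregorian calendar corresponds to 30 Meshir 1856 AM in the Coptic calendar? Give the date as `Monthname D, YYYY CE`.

March 10, 2140 CE

Julian Day Number of the source date = 2502748.
Converting JDN 2502748 to the Gregorian calendar gives 10 March 2140 CE.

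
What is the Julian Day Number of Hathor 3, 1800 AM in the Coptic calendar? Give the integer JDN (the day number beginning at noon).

2482177

In the Gregorian calendar the same day is 13 November 2083.
JDN 2400001 is 17 November 1858 CE (Gregorian), MJD 0; the target day is +82176 days from there, so JDN = 2482177.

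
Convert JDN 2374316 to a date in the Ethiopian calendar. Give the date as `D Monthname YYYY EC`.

The Gregorian equivalent of JDN 2374316 is 21 July 1788.
In the Ethiopian calendar that day is 16 Hamle 1780 EC.

16 Hamle 1780 EC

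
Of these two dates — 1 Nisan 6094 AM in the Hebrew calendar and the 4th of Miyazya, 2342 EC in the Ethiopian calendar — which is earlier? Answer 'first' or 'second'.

first

The two dates have Julian Day Numbers 2573630 and 2579484 respectively.
Since 2573630 < 2579484, the first date comes first.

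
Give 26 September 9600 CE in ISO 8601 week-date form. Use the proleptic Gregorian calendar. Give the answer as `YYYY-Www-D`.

The weekday is Tuesday (ISO weekday 2).
That Tuesday belongs to ISO week 39 of ISO year 9600.

9600-W39-2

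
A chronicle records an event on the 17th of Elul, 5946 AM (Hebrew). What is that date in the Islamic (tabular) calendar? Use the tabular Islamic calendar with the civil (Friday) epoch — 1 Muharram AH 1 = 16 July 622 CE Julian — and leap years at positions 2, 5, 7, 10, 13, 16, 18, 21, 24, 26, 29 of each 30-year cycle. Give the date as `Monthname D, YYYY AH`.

Safar 16, 1613 AH

The source date corresponds to 1 September 2186 in the Gregorian calendar (JDN 2519724).
That day falls on 16 Safar 1613 AH in the tabular Islamic calendar.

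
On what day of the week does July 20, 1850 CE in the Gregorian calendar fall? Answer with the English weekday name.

JDN 2396959 mod 7 = 5, and JDN 0 was a Monday, so this is a Saturday.

Saturday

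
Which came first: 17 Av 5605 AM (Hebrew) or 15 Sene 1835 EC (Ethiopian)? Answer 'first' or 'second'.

second

The two dates have Julian Day Numbers 2395164 and 2394373 respectively.
Since 2394373 < 2395164, the second date comes first.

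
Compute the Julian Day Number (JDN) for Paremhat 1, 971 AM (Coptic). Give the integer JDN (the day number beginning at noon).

2179502

In the proleptic Gregorian calendar the same day is 4 March 1255.
JDN 2299161 is 15 October 1582 CE (Gregorian); the target day is −119659 days from there, so JDN = 2179502.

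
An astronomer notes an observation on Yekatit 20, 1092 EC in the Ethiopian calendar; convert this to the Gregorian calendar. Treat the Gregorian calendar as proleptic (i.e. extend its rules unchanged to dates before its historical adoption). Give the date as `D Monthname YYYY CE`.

21 February 1100 CE

Julian Day Number of the source date = 2122878.
Converting JDN 2122878 to the Gregorian calendar gives 21 February 1100 CE.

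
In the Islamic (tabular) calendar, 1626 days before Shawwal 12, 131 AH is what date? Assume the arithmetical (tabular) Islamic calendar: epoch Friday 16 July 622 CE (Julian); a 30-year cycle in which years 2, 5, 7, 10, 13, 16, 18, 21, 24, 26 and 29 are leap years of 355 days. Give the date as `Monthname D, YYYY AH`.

Rabi' al-Awwal 11, 127 AH

JDN of Shawwal 12, 131 AH = 1994785.
1994785 − 1626 = 1993159.
JDN 1993159 in the tabular Islamic calendar is Rabi' al-Awwal 11, 127 AH.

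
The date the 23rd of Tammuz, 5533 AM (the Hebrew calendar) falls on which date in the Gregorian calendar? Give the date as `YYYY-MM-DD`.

1773-07-14

Julian Day Number of the source date = 2368830.
Converting JDN 2368830 to the Gregorian calendar gives 14 July 1773 CE.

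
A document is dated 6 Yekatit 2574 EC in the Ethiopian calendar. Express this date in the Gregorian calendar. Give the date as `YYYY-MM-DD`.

2582-02-17

Both dates share Julian Day Number 2664164; in the Gregorian calendar that is 17 February 2582 CE.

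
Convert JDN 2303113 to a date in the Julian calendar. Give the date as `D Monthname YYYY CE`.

31 July 1593 CE

The Gregorian equivalent of JDN 2303113 is 10 August 1593.
In the Julian calendar that day is 31 July 1593 CE.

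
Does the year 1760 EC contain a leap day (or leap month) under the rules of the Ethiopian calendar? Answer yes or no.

no

1760 mod 4 = 0; in the Ethiopian calendar a year is leap when year mod 4 = 3, so it is a common year.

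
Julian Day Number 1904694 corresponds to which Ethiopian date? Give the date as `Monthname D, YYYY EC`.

The proleptic Gregorian equivalent of JDN 1904694 is 10 October 502.
In the Ethiopian calendar that day is Tikimt 11, 495 EC.

Tikimt 11, 495 EC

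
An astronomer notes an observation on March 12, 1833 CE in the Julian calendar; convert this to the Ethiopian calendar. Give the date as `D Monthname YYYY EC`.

16 Megabit 1825 EC

Both dates share Julian Day Number 2390632; in the Ethiopian calendar that is 16 Megabit 1825 EC.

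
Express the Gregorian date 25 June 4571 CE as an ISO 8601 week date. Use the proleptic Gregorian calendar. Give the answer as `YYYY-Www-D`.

4571-W26-2

The weekday is Tuesday (ISO weekday 2).
That Tuesday belongs to ISO week 26 of ISO year 4571.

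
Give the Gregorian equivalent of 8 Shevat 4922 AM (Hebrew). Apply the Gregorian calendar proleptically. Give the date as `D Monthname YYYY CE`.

1 February 1162 CE

Both dates share Julian Day Number 2145503; in the Gregorian calendar that is 1 February 1162 CE.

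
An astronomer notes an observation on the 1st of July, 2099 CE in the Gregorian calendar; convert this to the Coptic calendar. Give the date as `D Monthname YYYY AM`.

24 Paoni 1815 AM

Julian Day Number of the source date = 2487886.
Converting JDN 2487886 to the Coptic calendar gives 24 Paoni 1815 AM.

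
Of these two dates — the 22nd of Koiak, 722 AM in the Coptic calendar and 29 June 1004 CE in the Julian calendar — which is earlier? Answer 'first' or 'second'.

Converting both to JDN: 2088486 vs 2087949; the smaller is the second.

second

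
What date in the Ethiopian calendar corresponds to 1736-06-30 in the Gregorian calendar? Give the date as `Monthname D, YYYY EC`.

Julian Day Number of the source date = 2355302.
Converting JDN 2355302 to the Ethiopian calendar gives 25 Sene 1728 EC.

Sene 25, 1728 EC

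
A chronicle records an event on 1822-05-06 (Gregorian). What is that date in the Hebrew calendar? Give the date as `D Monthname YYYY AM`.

Julian Day Number of the source date = 2386657.
Converting JDN 2386657 to the Hebrew calendar gives 15 Iyar 5582 AM.

15 Iyar 5582 AM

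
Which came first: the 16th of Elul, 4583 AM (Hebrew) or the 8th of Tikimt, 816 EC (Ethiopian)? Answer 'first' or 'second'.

first

Converting both to JDN: 2021897 vs 2021937; the smaller is the first.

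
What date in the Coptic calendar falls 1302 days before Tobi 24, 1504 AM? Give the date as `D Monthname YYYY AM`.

3 Epip 1500 AM

The starting date is JDN 2374144; 2374144 − 1302 = 2372842.
JDN 2372842 corresponds to 3 Epip 1500 AM.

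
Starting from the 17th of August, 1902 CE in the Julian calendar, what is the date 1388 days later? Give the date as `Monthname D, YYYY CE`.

June 5, 1906 CE

The starting date is JDN 2415992; 2415992 + 1388 = 2417380.
JDN 2417380 corresponds to June 5, 1906 CE.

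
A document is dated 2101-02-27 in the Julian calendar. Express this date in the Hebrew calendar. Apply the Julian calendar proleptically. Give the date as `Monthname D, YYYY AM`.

Adar 12, 5861 AM

Julian Day Number of the source date = 2488506.
Converting JDN 2488506 to the Hebrew calendar gives 12 Adar 5861 AM.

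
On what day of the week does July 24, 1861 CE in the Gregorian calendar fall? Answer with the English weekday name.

JDN 2400981 mod 7 = 2, and JDN 0 was a Monday, so this is a Wednesday.

Wednesday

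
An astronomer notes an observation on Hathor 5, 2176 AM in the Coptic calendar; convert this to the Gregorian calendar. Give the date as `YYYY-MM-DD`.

2459-11-18

Both dates share Julian Day Number 2619513; in the Gregorian calendar that is 18 November 2459 CE.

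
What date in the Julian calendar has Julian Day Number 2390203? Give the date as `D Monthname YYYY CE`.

JDN 2390203 is 20 January 1832 in the Gregorian calendar.
In the Julian calendar that day is 8 January 1832 CE.

8 January 1832 CE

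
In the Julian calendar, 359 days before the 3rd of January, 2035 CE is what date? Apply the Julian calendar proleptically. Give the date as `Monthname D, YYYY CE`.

January 9, 2034 CE

Counting 359 days back from JDN 2464344 reaches JDN 2463985, which is January 9, 2034 CE.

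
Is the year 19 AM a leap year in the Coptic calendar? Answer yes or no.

19 mod 4 = 3; in the Coptic calendar a year is leap when year mod 4 = 3, so it is a leap year.

yes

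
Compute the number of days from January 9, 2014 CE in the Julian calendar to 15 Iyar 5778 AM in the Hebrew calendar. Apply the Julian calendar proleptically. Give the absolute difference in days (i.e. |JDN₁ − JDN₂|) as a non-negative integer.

1559

First date → JDN 2456680; second date → JDN 2458239.
The interval is |2456680 − 2458239| = 1559 days.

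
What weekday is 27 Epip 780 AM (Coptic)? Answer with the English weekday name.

In the proleptic Gregorian calendar this is 27 July 1064 (JDN 2109886).
JDN 2109886 mod 7 = 2, and JDN 0 was a Monday, so this is a Wednesday.

Wednesday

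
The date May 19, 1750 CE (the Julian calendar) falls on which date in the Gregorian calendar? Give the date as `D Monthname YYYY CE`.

The Julian–Gregorian offset here is 11 days (Julian trailing).
19 May 1750 Julian + 11 days → 30 May 1750 Gregorian.

30 May 1750 CE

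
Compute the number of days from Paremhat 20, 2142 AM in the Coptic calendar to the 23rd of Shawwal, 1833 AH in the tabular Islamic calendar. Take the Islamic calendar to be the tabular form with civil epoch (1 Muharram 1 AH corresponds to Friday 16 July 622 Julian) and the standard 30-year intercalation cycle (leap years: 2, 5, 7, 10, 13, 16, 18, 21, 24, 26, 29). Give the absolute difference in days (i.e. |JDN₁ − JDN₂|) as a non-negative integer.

First date → JDN 2607229; second date → JDN 2597928.
The interval is |2607229 − 2597928| = 9301 days.

9301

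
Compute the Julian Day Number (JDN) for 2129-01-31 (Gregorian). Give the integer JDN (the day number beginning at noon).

2498692

JDN 2400001 is 17 November 1858 CE (Gregorian), MJD 0; the target day is +98691 days from there, so JDN = 2498692.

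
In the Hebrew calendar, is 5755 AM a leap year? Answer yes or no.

Hebrew year 5755 is year 17 of its 19-year Metonic cycle; leap years are at positions 3, 6, 8, 11, 14, 17, 19, so it is a leap year (13 months).

yes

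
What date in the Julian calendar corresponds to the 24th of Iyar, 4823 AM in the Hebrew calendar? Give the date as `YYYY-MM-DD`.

1063-04-26

The source date corresponds to 2 May 1063 in the proleptic Gregorian calendar (JDN 2109434).
That day falls on 26 April 1063 CE in the Julian calendar.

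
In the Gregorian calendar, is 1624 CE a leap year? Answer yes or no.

yes

1624 is divisible by 4 and not by 100, so it is a leap year.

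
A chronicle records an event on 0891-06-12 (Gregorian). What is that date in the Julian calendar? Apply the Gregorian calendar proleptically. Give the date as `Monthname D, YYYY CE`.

At this point the Julian calendar is 4 days behind the Gregorian.
12 June 891 Gregorian − 4 days → 8 June 891 Julian.

June 8, 891 CE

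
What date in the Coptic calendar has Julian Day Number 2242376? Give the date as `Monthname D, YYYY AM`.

The proleptic Gregorian equivalent of JDN 2242376 is 26 April 1427.
In the Coptic calendar that day is Parmouti 22, 1143 AM.

Parmouti 22, 1143 AM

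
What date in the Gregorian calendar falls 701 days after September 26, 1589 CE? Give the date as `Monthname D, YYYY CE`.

August 28, 1591 CE

JDN of September 26, 1589 CE = 2301699.
2301699 + 701 = 2302400.
JDN 2302400 in the Gregorian calendar is August 28, 1591 CE.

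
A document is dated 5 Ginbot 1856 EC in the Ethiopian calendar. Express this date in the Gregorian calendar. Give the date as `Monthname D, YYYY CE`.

May 12, 1864 CE

Julian Day Number of the source date = 2402004.
Converting JDN 2402004 to the Gregorian calendar gives 12 May 1864 CE.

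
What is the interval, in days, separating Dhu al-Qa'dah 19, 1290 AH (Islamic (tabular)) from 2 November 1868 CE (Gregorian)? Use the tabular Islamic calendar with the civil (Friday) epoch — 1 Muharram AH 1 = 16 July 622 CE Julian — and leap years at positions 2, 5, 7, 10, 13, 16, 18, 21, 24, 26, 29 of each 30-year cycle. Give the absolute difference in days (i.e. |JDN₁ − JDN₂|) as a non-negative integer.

First date → JDN 2405532; second date → JDN 2403639.
The interval is |2405532 − 2403639| = 1893 days.

1893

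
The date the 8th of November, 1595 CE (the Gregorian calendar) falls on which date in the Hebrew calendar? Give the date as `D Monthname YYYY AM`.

6 Kislev 5356 AM

Julian Day Number of the source date = 2303933.
Converting JDN 2303933 to the Hebrew calendar gives 6 Kislev 5356 AM.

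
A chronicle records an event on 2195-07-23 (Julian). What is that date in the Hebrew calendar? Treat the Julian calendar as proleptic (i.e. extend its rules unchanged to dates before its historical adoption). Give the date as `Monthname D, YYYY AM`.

The source date corresponds to 6 August 2195 in the Gregorian calendar (JDN 2522985).
That day falls on 29 Tammuz 5955 AM in the Hebrew calendar.

Tammuz 29, 5955 AM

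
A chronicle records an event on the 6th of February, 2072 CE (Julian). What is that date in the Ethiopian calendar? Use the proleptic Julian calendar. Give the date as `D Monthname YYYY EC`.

11 Yekatit 2064 EC

The source date corresponds to 19 February 2072 in the Gregorian calendar (JDN 2477892).
That day falls on 11 Yekatit 2064 EC in the Ethiopian calendar.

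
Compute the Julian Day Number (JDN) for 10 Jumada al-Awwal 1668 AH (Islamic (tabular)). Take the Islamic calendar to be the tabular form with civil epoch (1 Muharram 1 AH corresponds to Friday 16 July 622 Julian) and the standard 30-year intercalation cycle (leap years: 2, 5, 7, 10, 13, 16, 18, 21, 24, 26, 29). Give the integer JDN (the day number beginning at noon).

2539296

In the Gregorian calendar the same day is 3 April 2240.
JDN 2400001 is 17 November 1858 CE (Gregorian), MJD 0; the target day is +139295 days from there, so JDN = 2539296.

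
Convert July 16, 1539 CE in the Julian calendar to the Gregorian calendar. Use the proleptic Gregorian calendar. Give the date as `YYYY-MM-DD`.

For dates in this range the Gregorian date is 10 days ahead of the Julian.
16 July 1539 Julian + 10 days → 26 July 1539 Gregorian.

1539-07-26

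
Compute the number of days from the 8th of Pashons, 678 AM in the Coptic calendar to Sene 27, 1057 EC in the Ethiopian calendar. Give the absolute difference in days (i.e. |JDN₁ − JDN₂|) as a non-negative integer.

37670

JDN of the first date = 2072551.
JDN of the second date = 2110221.
|2110221 − 2072551| = 37670.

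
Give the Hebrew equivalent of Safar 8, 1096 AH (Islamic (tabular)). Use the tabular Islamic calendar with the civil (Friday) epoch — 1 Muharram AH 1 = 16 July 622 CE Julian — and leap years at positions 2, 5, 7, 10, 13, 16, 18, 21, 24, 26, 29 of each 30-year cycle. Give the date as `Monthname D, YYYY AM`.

Shevat 9, 5445 AM

Both dates share Julian Day Number 2336508; in the Hebrew calendar that is 9 Shevat 5445 AM.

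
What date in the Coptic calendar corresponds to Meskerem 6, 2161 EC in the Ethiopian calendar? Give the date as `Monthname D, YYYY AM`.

Thout 6, 1885 AM

Both dates share Julian Day Number 2513166; in the Coptic calendar that is 6 Thout 1885 AM.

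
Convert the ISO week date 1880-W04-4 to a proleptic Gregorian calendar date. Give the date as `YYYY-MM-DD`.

1880-01-22

ISO week 1 of 1880 is the week containing the first Thursday of 1880.
Week 4, day 4 (Thursday) lands on 1880-01-22.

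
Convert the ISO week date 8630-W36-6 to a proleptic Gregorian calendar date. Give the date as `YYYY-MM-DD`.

8630-09-11

ISO week 1 of 8630 is the week containing the first Thursday of 8630.
Week 36, day 6 (Saturday) lands on 8630-09-11.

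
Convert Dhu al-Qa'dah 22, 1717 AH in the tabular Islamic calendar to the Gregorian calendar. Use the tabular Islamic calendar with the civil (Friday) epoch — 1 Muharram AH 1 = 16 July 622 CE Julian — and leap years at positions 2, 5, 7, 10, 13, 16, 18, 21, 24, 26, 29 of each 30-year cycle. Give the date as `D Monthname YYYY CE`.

24 April 2288 CE

Both dates share Julian Day Number 2556849; in the Gregorian calendar that is 24 April 2288 CE.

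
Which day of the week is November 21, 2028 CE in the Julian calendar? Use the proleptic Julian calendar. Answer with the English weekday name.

Equivalently 4 December 2028 Gregorian, JDN 2462110.
Since JDN mod 7 = 0 (0 = Monday), the day is Monday.

Monday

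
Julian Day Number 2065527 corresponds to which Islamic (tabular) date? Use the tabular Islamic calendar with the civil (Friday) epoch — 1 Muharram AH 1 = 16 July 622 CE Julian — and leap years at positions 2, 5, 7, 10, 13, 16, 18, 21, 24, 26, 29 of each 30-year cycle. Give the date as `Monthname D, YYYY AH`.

JDN 2065527 is 13 February 943 in the proleptic Gregorian calendar.
In the tabular Islamic calendar that day is Jumada al-Awwal 29, 331 AH.

Jumada al-Awwal 29, 331 AH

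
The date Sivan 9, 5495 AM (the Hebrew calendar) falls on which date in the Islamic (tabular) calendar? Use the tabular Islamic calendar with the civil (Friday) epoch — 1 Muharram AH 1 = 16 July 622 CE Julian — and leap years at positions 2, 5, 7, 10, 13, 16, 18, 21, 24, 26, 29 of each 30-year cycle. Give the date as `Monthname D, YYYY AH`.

Julian Day Number of the source date = 2354905.
Converting JDN 2354905 to the tabular Islamic calendar gives 7 Muharram 1148 AH.

Muharram 7, 1148 AH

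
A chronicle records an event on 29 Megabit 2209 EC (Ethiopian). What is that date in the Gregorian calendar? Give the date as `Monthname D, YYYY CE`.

Julian Day Number of the source date = 2530901.
Converting JDN 2530901 to the Gregorian calendar gives 9 April 2217 CE.

April 9, 2217 CE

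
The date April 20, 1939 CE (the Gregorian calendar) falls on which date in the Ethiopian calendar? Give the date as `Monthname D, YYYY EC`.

Miyazya 12, 1931 EC

Julian Day Number of the source date = 2429374.
Converting JDN 2429374 to the Ethiopian calendar gives 12 Miyazya 1931 EC.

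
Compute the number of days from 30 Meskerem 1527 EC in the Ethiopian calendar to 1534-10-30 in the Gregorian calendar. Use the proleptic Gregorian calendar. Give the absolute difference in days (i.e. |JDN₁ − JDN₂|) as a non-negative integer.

23

JDN of the first date = 2281621.
JDN of the second date = 2281644.
|2281644 − 2281621| = 23.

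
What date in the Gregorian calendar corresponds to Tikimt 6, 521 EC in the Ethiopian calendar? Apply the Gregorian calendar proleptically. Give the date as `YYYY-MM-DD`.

0528-10-05

Julian Day Number of the source date = 1914186.
Converting JDN 1914186 to the Gregorian calendar gives 5 October 528 CE.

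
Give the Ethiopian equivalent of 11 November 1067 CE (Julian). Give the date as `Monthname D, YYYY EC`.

Hidar 14, 1060 EC

The source date corresponds to 17 November 1067 in the proleptic Gregorian calendar (JDN 2111094).
That day falls on 14 Hidar 1060 EC in the Ethiopian calendar.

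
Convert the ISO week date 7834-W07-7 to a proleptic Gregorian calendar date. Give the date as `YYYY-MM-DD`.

7834-02-16

ISO week 1 of 7834 is the week containing the first Thursday of 7834.
Week 7, day 7 (Sunday) lands on 7834-02-16.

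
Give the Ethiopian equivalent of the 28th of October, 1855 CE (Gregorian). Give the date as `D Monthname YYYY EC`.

Julian Day Number of the source date = 2398885.
Converting JDN 2398885 to the Ethiopian calendar gives 18 Tikimt 1848 EC.

18 Tikimt 1848 EC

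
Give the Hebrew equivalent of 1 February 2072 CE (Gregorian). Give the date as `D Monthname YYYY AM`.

Both dates share Julian Day Number 2477874; in the Hebrew calendar that is 12 Shevat 5832 AM.

12 Shevat 5832 AM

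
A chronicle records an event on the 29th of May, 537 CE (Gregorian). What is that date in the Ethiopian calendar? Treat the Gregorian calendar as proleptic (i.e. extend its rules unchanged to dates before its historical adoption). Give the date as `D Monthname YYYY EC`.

Julian Day Number of the source date = 1917344.
Converting JDN 1917344 to the Ethiopian calendar gives 2 Sene 529 EC.

2 Sene 529 EC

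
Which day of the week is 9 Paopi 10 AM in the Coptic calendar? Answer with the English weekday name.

Friday

This is JDN 1828355 (6 October 293 Gregorian).
Since JDN mod 7 = 4 (0 = Monday), the day is Friday.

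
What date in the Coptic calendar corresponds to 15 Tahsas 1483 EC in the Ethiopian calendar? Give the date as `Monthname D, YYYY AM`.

Koiak 15, 1207 AM

The source date corresponds to 20 December 1490 in the proleptic Gregorian calendar (JDN 2265625).
That day falls on 15 Koiak 1207 AM in the Coptic calendar.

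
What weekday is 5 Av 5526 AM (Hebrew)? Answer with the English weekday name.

This is JDN 2366270 (11 July 1766 Gregorian).
JDN 2366270 mod 7 = 4, and JDN 0 was a Monday, so this is a Friday.

Friday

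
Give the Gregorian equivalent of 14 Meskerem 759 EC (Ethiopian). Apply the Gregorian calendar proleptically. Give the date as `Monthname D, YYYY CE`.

September 15, 766 CE

Both dates share Julian Day Number 2001093; in the Gregorian calendar that is 15 September 766 CE.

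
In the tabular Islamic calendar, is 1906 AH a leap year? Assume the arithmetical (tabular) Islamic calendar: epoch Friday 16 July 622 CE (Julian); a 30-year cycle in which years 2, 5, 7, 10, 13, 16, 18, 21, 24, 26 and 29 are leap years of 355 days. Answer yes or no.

Year 1906 AH is year 16 of its 30-year cycle; leap positions are 2, 5, 7, 10, 13, 16, 18, 21, 24, 26, 29, so it is a leap year (355 days).

yes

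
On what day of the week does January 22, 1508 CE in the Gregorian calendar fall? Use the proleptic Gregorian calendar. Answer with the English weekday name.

JDN 2271866 mod 7 = 2, and JDN 0 was a Monday, so this is a Wednesday.

Wednesday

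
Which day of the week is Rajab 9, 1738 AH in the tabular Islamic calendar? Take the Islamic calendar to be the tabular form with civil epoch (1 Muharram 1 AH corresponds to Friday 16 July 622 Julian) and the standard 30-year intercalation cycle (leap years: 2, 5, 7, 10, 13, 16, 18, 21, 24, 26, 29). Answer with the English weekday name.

Friday

Equivalently 1 May 2308 Gregorian, JDN 2564160.
Since JDN mod 7 = 4 (0 = Monday), the day is Friday.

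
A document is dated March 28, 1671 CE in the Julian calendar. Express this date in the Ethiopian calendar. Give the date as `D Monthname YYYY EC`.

2 Miyazya 1663 EC

Both dates share Julian Day Number 2331477; in the Ethiopian calendar that is 2 Miyazya 1663 EC.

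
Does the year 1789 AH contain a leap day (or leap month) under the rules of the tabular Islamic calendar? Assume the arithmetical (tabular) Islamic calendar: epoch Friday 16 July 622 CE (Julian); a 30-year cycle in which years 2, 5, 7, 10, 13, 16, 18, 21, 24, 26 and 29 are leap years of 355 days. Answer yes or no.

no

Year 1789 AH is year 19 of its 30-year cycle; leap positions are 2, 5, 7, 10, 13, 16, 18, 21, 24, 26, 29, so it is a common year (354 days).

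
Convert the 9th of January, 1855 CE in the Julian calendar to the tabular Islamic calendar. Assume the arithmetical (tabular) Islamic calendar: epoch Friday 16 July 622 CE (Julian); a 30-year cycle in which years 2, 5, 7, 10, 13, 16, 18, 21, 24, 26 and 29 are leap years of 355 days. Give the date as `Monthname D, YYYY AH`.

The source date corresponds to 21 January 1855 in the Gregorian calendar (JDN 2398605).
That day falls on 2 Jumada al-Awwal 1271 AH in the tabular Islamic calendar.

Jumada al-Awwal 2, 1271 AH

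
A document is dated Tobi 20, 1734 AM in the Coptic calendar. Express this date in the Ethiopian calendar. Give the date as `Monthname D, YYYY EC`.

Both dates share Julian Day Number 2458147; in the Ethiopian calendar that is 20 Tir 2010 EC.

Tir 20, 2010 EC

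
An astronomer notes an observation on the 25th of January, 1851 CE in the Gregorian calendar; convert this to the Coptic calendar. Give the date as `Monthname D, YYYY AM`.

Julian Day Number of the source date = 2397148.
Converting JDN 2397148 to the Coptic calendar gives 18 Tobi 1567 AM.

Tobi 18, 1567 AM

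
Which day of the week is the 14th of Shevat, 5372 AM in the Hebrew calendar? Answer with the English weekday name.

This is JDN 2309848 (18 January 1612 Gregorian).
Since JDN mod 7 = 2 (0 = Monday), the day is Wednesday.

Wednesday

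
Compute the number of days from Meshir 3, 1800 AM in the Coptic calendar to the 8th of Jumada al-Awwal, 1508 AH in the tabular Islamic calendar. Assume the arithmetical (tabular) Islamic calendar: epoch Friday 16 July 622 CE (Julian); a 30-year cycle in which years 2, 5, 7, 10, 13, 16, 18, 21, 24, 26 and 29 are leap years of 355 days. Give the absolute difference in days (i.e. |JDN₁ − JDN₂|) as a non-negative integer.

329

JDN of the first date = 2482267.
JDN of the second date = 2482596.
|2482596 − 2482267| = 329.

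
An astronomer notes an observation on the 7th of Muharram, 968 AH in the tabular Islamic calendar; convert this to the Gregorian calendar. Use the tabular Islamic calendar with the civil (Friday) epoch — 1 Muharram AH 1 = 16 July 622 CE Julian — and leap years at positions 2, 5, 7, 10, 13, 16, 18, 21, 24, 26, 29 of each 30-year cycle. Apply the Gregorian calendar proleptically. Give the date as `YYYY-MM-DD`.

1560-10-08

Julian Day Number of the source date = 2291119.
Converting JDN 2291119 to the Gregorian calendar gives 8 October 1560 CE.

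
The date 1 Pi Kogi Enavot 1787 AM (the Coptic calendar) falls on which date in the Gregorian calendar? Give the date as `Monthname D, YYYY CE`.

September 6, 2071 CE

Julian Day Number of the source date = 2477726.
Converting JDN 2477726 to the Gregorian calendar gives 6 September 2071 CE.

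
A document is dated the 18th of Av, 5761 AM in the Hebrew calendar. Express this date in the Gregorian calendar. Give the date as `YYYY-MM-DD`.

2001-08-07

Julian Day Number of the source date = 2452129.
Converting JDN 2452129 to the Gregorian calendar gives 7 August 2001 CE.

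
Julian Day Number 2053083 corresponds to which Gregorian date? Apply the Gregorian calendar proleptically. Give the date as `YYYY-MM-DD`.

0909-01-18

JDN 2451545 is 1 Jan 2000; 2053083 is −398462 days from there.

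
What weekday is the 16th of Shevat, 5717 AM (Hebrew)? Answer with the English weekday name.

Friday

This is JDN 2435857 (18 January 1957 Gregorian).
Since JDN mod 7 = 4 (0 = Monday), the day is Friday.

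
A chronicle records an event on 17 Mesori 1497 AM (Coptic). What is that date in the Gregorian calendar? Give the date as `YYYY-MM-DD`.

1781-08-21

Julian Day Number of the source date = 2371790.
Converting JDN 2371790 to the Gregorian calendar gives 21 August 1781 CE.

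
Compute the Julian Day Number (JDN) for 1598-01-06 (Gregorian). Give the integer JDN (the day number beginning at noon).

JDN 2451545 is 1 January 2000 CE (Gregorian); the target day is −146822 days from there, so JDN = 2304723.

2304723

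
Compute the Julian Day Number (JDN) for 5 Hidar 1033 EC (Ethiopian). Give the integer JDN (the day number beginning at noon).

In the proleptic Gregorian calendar the same day is 7 November 1040.
JDN 2299161 is 15 October 1582 CE (Gregorian); the target day is −197938 days from there, so JDN = 2101223.

2101223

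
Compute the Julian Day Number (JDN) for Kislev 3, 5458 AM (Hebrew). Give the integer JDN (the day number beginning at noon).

2341198

In the Gregorian calendar the same day is 17 November 1697.
JDN 2400001 is 17 November 1858 CE (Gregorian), MJD 0; the target day is −58803 days from there, so JDN = 2341198.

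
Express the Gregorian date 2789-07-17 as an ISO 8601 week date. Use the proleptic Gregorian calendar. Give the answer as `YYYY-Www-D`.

The weekday is Monday (ISO weekday 1).
That Monday belongs to ISO week 29 of ISO year 2789.

2789-W29-1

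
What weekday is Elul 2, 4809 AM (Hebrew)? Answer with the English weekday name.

This is JDN 2104420 (9 August 1049 Gregorian).
2104420 ≡ 3 (mod 7); counting from Monday = 0 gives Thursday.

Thursday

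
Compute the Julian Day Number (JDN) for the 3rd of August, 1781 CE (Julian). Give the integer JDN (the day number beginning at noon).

2371783

Equivalently 14 August 1781 (Gregorian).
JDN 2400001 is 17 November 1858 CE (Gregorian), MJD 0; the target day is −28218 days from there, so JDN = 2371783.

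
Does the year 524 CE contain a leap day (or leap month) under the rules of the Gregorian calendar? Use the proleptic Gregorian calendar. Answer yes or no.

yes

524 is divisible by 4 and not by 100, so it is a leap year.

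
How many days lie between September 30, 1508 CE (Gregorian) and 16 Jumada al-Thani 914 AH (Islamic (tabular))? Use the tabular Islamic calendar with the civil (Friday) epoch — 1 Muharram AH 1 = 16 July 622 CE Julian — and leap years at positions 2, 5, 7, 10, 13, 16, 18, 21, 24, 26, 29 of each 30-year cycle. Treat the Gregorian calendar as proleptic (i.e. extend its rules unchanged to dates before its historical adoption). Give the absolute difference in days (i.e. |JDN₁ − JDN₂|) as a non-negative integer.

JDN of the first date = 2272118.
JDN of the second date = 2272140.
|2272140 − 2272118| = 22.

22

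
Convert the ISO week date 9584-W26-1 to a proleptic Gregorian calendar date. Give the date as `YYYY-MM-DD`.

9584-06-25

ISO week 1 of 9584 is the week containing the first Thursday of 9584.
Week 26, day 1 (Monday) lands on 9584-06-25.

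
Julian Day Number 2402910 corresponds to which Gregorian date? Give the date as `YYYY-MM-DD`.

1866-11-04

JDN 2451545 is 1 Jan 2000; 2402910 is −48635 days from there.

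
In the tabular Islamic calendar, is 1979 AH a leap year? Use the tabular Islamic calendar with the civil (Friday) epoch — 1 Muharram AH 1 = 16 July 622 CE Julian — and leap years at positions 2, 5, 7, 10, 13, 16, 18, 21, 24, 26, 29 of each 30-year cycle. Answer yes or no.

yes

Year 1979 AH is year 29 of its 30-year cycle; leap positions are 2, 5, 7, 10, 13, 16, 18, 21, 24, 26, 29, so it is a leap year (355 days).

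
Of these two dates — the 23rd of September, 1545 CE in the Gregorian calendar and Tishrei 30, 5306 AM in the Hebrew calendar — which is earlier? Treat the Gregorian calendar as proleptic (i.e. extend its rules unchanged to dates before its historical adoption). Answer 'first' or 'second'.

First date → JDN 2285625; second date → JDN 2285648.
JDN 2285625 < JDN 2285648, so the first date is earlier.

first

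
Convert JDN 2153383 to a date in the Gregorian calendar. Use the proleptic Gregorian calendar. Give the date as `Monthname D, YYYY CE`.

August 30, 1183 CE

Counting from JDN 2299161 = 15 Oct 1582 gives an offset of -145778 days.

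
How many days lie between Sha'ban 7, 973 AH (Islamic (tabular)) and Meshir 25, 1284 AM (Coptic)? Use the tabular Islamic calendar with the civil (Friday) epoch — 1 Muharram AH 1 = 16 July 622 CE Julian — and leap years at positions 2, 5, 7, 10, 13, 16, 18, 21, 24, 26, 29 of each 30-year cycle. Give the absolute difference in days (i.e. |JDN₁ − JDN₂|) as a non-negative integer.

JDN of the first date = 2293097.
JDN of the second date = 2293820.
|2293820 − 2293097| = 723.

723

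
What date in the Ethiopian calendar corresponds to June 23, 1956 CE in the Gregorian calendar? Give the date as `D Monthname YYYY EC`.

16 Sene 1948 EC

Julian Day Number of the source date = 2435648.
Converting JDN 2435648 to the Ethiopian calendar gives 16 Sene 1948 EC.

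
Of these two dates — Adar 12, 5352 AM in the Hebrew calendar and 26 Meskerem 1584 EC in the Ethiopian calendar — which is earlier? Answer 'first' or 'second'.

The two dates have Julian Day Numbers 2302581 and 2302437 respectively.
Since 2302437 < 2302581, the second date comes first.

second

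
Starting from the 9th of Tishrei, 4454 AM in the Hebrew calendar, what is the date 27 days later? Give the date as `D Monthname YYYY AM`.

6 Cheshvan 4454 AM

JDN of the 9th of Tishrei, 4454 AM = 1974433.
1974433 + 27 = 1974460.
JDN 1974460 in the Hebrew calendar is 6 Cheshvan 4454 AM.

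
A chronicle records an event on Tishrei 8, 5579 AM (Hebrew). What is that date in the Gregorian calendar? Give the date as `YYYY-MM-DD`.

1818-10-08

Julian Day Number of the source date = 2385351.
Converting JDN 2385351 to the Gregorian calendar gives 8 October 1818 CE.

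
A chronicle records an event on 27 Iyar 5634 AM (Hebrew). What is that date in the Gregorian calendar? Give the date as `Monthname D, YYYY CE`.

May 14, 1874 CE

Both dates share Julian Day Number 2405658; in the Gregorian calendar that is 14 May 1874 CE.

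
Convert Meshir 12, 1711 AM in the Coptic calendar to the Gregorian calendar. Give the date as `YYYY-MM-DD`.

1995-02-19

Both dates share Julian Day Number 2449768; in the Gregorian calendar that is 19 February 1995 CE.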